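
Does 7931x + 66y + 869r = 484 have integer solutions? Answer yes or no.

yes

gcd(7931, 66):
  7931 = 120·66 + 11
  66 = 6·11
so gcd(7931, 66) = 11.
gcd(11, 869) = 11.
11 divides 484, so integer solutions exist.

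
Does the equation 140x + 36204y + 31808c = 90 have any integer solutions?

no

gcd(36204, 140) = 28.
gcd(28, 31808) = 28.
28 does not divide 90 (remainder 6), so no integer solutions.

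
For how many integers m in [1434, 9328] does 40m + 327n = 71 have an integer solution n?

gcd(327, 40) = 1.
By Bézout, 40*(139) + 327*(-17) = 1.
Particular solution: (59, -7).
General solution: m = 59 + 327t, n = -7 - 40t for integer t.
1434 ≤ 59 + 327t ≤ 9328 gives t ∈ [5, 28], which is 24 values.

24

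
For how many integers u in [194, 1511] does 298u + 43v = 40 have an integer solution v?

gcd(298, 43) = 1.
By Bézout, 298×(14) + 43×(-97) = 1.
Particular solution: (1, -6).
General solution: u = 1 + 43t, v = -6 - 298t for integer t.
194 ≤ 1 + 43t ≤ 1511 gives t ∈ [5, 35], which is 31 values.

31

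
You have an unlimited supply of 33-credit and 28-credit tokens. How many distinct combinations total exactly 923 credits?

Need nonnegative integers with 33j + 28k = 923.
gcd(33, 28) = 1, and 33·(-11) + 28·(13) = 1.
So (j₀, k₀) = (-10153, 11999); general j = -10153 + 28t, k = 11999 - 33t.
j ≥ 0 ⇒ t ≥ 363; k ≥ 0 ⇒ t ≤ 363. That's 1 value of t.

1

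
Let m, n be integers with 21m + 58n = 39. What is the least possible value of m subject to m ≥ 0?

gcd(58, 21) = 1.
1 divides 39, so solutions exist.
By Bézout, 21·(-11) + 58·(4) = 1.
Scale by 39/1 = 39: (m₀, n₀) = (-429, 156).
General solution: m = -429 + 58t, n = 156 - 21t for integer t.
m ≥ 0: smallest is -429 mod 58 = 35 (at t = 8), with n = -12.

35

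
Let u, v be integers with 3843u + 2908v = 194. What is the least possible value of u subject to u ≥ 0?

gcd(3843, 2908):
  3843 = 1*2908 + 935
  2908 = 3*935 + 103
  935 = 9*103 + 8
  103 = 12*8 + 7
  8 = 1*7 + 1
  7 = 7*1
so gcd(3843, 2908) = 1.
1 divides 194, so solutions exist.
Back-substitute for Bézout coefficients:
  1 = 8 - 1*7
  ... = 3843*(367) + 2908*(-485)
Scale by 194/1 = 194: (u₀, v₀) = (71198, -94090).
General solution: u = 71198 + 2908t, v = -94090 - 3843t for integer t.
u ≥ 0: smallest is 71198 mod 2908 = 1406 (at t = -24), with v = -1858.

1406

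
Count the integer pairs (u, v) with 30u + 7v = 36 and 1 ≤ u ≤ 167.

24

gcd(30, 7):
  30 = 4*7 + 2
  7 = 3*2 + 1
  2 = 2*1
so gcd(30, 7) = 1.
Back-substitute for Bézout coefficients:
  1 = 7 - 3*2
  ... = 30*(-3) + 7*(13)
Scale by 36: particular solution (-108, 468); reduce u mod 7: (4, -12).
General solution: u = 4 + 7t, v = -12 - 30t for integer t.
1 ≤ 4 + 7t ≤ 167 gives t ∈ [0, 23], which is 24 values.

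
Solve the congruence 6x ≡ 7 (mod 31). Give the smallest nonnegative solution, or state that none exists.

27

gcd(31, 6) = 1  (31 = 5·6 + 1, 6 = 6·1).
1 divides 7, so solutions exist.
Back-substituting, 6·(-5) + 31·(1) = 1.
So 6·(-5) ≡ 1 (mod 31); multiply by 7: x ≡ -35 (mod 31).
Smallest nonnegative: x = -35 mod 31 = 27.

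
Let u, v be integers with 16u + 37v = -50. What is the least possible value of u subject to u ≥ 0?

20

gcd(37, 16) = 1  (37 = 2·16 + 5, 16 = 3·5 + 1, 5 = 5·1).
1 divides -50, so solutions exist.
Back-substituting, 16·(7) + 37·(-3) = 1.
Scale by -50/1 = -50: (u₀, v₀) = (-350, 150).
General solution: u = -350 + 37t, v = 150 - 16t for integer t.
u ≥ 0: smallest is -350 mod 37 = 20 (at t = 10), with v = -10.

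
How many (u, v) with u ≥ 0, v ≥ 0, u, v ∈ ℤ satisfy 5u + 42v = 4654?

22

gcd(42, 5) = 1  (42 = 8×5 + 2, 5 = 2×2 + 1, 2 = 2×1).
Back-substituting, 5×(17) + 42×(-2) = 1.
Scale by 4654: one solution is (79118, -9308). Reduce u mod 42: (32, 107).
General: u = 32 + 42t, v = 107 - 5t.
u ≥ 0 ⇒ t ≥ 0; v ≥ 0 ⇒ t ≤ 21. So t ∈ [0, 21]: 22 solutions.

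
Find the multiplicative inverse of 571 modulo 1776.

451

gcd(1776, 571):
  1776 = 3*571 + 63
  571 = 9*63 + 4
  63 = 15*4 + 3
  4 = 1*3 + 1
  3 = 3*1
so gcd(1776, 571) = 1.
Back-substitute for Bézout coefficients:
  1 = 4 - 1*3
  ... = 571*(451) + 1776*(-145)
So 571*451 ≡ 1 (mod 1776), and 451 mod 1776 = 451.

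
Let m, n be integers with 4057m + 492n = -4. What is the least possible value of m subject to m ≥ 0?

gcd(4057, 492):
  4057 = 8·492 + 121
  492 = 4·121 + 8
  121 = 15·8 + 1
  8 = 8·1
so gcd(4057, 492) = 1.
1 divides -4, so solutions exist.
Back-substitute for Bézout coefficients:
  1 = 121 - 15·8
  ... = 4057·(61) + 492·(-503)
Scale by -4/1 = -4: (m₀, n₀) = (-244, 2012).
General solution: m = -244 + 492t, n = 2012 - 4057t for integer t.
m ≥ 0: smallest is -244 mod 492 = 248 (at t = 1), with n = -2045.

248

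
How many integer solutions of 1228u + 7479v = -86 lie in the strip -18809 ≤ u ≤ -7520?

gcd(7479, 1228) = 1  (7479 = 6·1228 + 111, 1228 = 11·111 + 7, 111 = 15·7 + 6, 7 = 1·6 + 1, 6 = 6·1).
Back-substituting, 1228·(1078) + 7479·(-177) = 1.
Scale by -86: particular solution (-92708, 15222); reduce u mod 7479: (4519, -742).
General solution: u = 4519 + 7479t, v = -742 - 1228t for integer t.
-18809 ≤ 4519 + 7479t ≤ -7520 gives t ∈ [-3, -2], which is 2 values.

2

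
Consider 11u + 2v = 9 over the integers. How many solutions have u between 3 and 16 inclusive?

7

gcd(11, 2):
  11 = 5·2 + 1
  2 = 2·1
so gcd(11, 2) = 1.
Back-substitute for Bézout coefficients:
  1 = 11 - 5·2
  ... = 11·(1) + 2·(-5)
Scale by 9: particular solution (9, -45); reduce u mod 2: (1, -1).
General solution: u = 1 + 2t, v = -1 - 11t for integer t.
3 ≤ 1 + 2t ≤ 16 gives t ∈ [1, 7], which is 7 values.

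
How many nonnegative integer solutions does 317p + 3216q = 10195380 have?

10

gcd(3216, 317) = 1  (3216 = 10*317 + 46, 317 = 6*46 + 41, 46 = 1*41 + 5, 41 = 8*5 + 1, 5 = 5*1).
Back-substituting, 317*(629) + 3216*(-62) = 1.
Scale by 10195380: one solution is (6412894020, -632113560). Reduce p mod 3216: (276, 3143).
General: p = 276 + 3216t, q = 3143 - 317t.
p ≥ 0 ⇒ t ≥ 0; q ≥ 0 ⇒ t ≤ 9. So t ∈ [0, 9]: 10 solutions.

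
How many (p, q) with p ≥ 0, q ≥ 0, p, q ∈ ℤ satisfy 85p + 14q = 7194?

6

gcd(85, 14):
  85 = 6·14 + 1
  14 = 14·1
so gcd(85, 14) = 1.
Back-substitute for Bézout coefficients:
  1 = 85 - 6·14
  ... = 85·(1) + 14·(-6)
Scale by 7194: one solution is (7194, -43164). Reduce p mod 14: (12, 441).
General: p = 12 + 14t, q = 441 - 85t.
p ≥ 0 ⇒ t ≥ 0; q ≥ 0 ⇒ t ≤ 5. So t ∈ [0, 5]: 6 solutions.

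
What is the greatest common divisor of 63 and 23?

1

gcd(63, 23):
  63 = 2×23 + 17
  23 = 1×17 + 6
  17 = 2×6 + 5
  6 = 1×5 + 1
  5 = 5×1
so gcd(63, 23) = 1.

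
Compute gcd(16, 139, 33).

1

gcd(139, 16):
  139 = 8×16 + 11
  16 = 1×11 + 5
  11 = 2×5 + 1
  5 = 5×1
so gcd(139, 16) = 1.
gcd(1, 33) = 1.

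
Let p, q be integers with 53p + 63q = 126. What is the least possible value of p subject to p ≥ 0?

gcd(63, 53) = 1  (63 = 1*53 + 10, 53 = 5*10 + 3, 10 = 3*3 + 1, 3 = 3*1).
1 divides 126, so solutions exist.
Back-substituting, 53*(-19) + 63*(16) = 1.
Scale by 126/1 = 126: (p₀, q₀) = (-2394, 2016).
General solution: p = -2394 + 63t, q = 2016 - 53t for integer t.
p ≥ 0: smallest is -2394 mod 63 = 0 (at t = 38), with q = 2.

0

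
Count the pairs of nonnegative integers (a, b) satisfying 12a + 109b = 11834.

gcd(109, 12) = 1  (109 = 9*12 + 1, 12 = 12*1).
Back-substituting, 12*(-9) + 109*(1) = 1.
Scale by 11834: one solution is (-106506, 11834). Reduce a mod 109: (96, 98).
General: a = 96 + 109t, b = 98 - 12t.
a ≥ 0 ⇒ t ≥ 0; b ≥ 0 ⇒ t ≤ 8. So t ∈ [0, 8]: 9 solutions.

9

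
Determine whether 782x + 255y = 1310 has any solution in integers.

no

gcd(782, 255) = 17  (782 = 3*255 + 17, 255 = 15*17).
17 does not divide 1310 (remainder 1), so no integer solutions.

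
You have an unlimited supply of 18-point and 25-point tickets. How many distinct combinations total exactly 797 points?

2

Need nonnegative integers with 18j + 25k = 797.
gcd(18, 25) = 1, and 18·(7) + 25·(-5) = 1.
So (j₀, k₀) = (5579, -3985); general j = 5579 + 25t, k = -3985 - 18t.
j ≥ 0 ⇒ t ≥ -223; k ≥ 0 ⇒ t ≤ -222. That's 2 values of t.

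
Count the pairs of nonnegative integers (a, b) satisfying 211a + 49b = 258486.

25

gcd(211, 49):
  211 = 4*49 + 15
  49 = 3*15 + 4
  15 = 3*4 + 3
  4 = 1*3 + 1
  3 = 3*1
so gcd(211, 49) = 1.
Back-substitute for Bézout coefficients:
  1 = 4 - 1*3
  ... = 211*(-13) + 49*(56)
Scale by 258486: one solution is (-3360318, 14475216). Reduce a mod 49: (4, 5258).
General: a = 4 + 49t, b = 5258 - 211t.
a ≥ 0 ⇒ t ≥ 0; b ≥ 0 ⇒ t ≤ 24. So t ∈ [0, 24]: 25 solutions.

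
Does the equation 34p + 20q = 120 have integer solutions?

gcd(34, 20) = 2.
2 divides 120, so integer solutions exist.

yes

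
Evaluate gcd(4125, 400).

25

gcd(4125, 400) = 25  (4125 = 10*400 + 125, 400 = 3*125 + 25, 125 = 5*25).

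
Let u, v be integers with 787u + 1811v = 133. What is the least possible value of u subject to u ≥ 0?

gcd(1811, 787):
  1811 = 2*787 + 237
  787 = 3*237 + 76
  237 = 3*76 + 9
  76 = 8*9 + 4
  9 = 2*4 + 1
  4 = 4*1
so gcd(1811, 787) = 1.
1 divides 133, so solutions exist.
Back-substitute for Bézout coefficients:
  1 = 9 - 2*4
  ... = 787*(-405) + 1811*(176)
Scale by 133/1 = 133: (u₀, v₀) = (-53865, 23408).
General solution: u = -53865 + 1811t, v = 23408 - 787t for integer t.
u ≥ 0: smallest is -53865 mod 1811 = 465 (at t = 30), with v = -202.

465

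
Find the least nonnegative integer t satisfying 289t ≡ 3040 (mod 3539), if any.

1480

gcd(3539, 289):
  3539 = 12×289 + 71
  289 = 4×71 + 5
  71 = 14×5 + 1
  5 = 5×1
so gcd(3539, 289) = 1.
1 divides 3040, so solutions exist.
Back-substitute for Bézout coefficients:
  1 = 71 - 14×5
  ... = 289×(-698) + 3539×(57)
So 289×(-698) ≡ 1 (mod 3539); multiply by 3040: t ≡ -2121920 (mod 3539).
Smallest nonnegative: t = -2121920 mod 3539 = 1480.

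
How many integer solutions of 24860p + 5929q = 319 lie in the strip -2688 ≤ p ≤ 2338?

gcd(24860, 5929) = 11  (24860 = 4×5929 + 1144, 5929 = 5×1144 + 209, 1144 = 5×209 + 99, 209 = 2×99 + 11, 99 = 9×11).
Back-substituting, 24860×(-57) + 5929×(239) = 11.
Scale by 29: particular solution (-1653, 6931); reduce p mod 539: (503, -2109).
General solution: p = 503 + 539t, q = -2109 - 2260t for integer t.
-2688 ≤ 503 + 539t ≤ 2338 gives t ∈ [-5, 3], which is 9 values.

9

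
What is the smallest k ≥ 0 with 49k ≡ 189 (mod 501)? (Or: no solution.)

gcd(501, 49) = 1  (501 = 10·49 + 11, 49 = 4·11 + 5, 11 = 2·5 + 1, 5 = 5·1).
1 divides 189, so solutions exist.
Back-substituting, 49·(-92) + 501·(9) = 1.
So 49·(-92) ≡ 1 (mod 501); multiply by 189: k ≡ -17388 (mod 501).
Smallest nonnegative: k = -17388 mod 501 = 147.

147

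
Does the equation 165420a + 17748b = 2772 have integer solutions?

yes

gcd(165420, 17748):
  165420 = 9·17748 + 5688
  17748 = 3·5688 + 684
  5688 = 8·684 + 216
  684 = 3·216 + 36
  216 = 6·36
so gcd(165420, 17748) = 36.
36 divides 2772, so integer solutions exist.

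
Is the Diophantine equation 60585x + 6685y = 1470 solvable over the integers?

yes

gcd(60585, 6685) = 35  (60585 = 9*6685 + 420, 6685 = 15*420 + 385, 420 = 1*385 + 35, 385 = 11*35).
35 divides 1470, so integer solutions exist.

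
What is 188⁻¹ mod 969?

902

gcd(969, 188) = 1  (969 = 5·188 + 29, 188 = 6·29 + 14, 29 = 2·14 + 1, 14 = 14·1).
Back-substituting, 188·(-67) + 969·(13) = 1.
So 188·-67 ≡ 1 (mod 969), and -67 mod 969 = 902.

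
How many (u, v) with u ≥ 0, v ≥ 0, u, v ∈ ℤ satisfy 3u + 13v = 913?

gcd(13, 3):
  13 = 4×3 + 1
  3 = 3×1
so gcd(13, 3) = 1.
Back-substitute for Bézout coefficients:
  1 = 13 - 4×3
  ... = 3×(-4) + 13×(1)
Scale by 913: one solution is (-3652, 913). Reduce u mod 13: (1, 70).
General: u = 1 + 13t, v = 70 - 3t.
u ≥ 0 ⇒ t ≥ 0; v ≥ 0 ⇒ t ≤ 23. So t ∈ [0, 23]: 24 solutions.

24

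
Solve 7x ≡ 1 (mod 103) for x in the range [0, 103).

59

gcd(103, 7):
  103 = 14·7 + 5
  7 = 1·5 + 2
  5 = 2·2 + 1
  2 = 2·1
so gcd(103, 7) = 1.
Back-substitute for Bézout coefficients:
  1 = 5 - 2·2
  ... = 7·(-44) + 103·(3)
So 7·-44 ≡ 1 (mod 103), and -44 mod 103 = 59.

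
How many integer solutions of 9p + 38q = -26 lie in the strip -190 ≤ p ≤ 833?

27

gcd(38, 9) = 1.
By Bézout, 9×(17) + 38×(-4) = 1.
Particular solution: (14, -4).
General solution: p = 14 + 38t, q = -4 - 9t for integer t.
-190 ≤ 14 + 38t ≤ 833 gives t ∈ [-5, 21], which is 27 values.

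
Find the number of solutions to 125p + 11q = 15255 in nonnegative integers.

11

gcd(125, 11) = 1  (125 = 11×11 + 4, 11 = 2×4 + 3, 4 = 1×3 + 1, 3 = 3×1).
Back-substituting, 125×(3) + 11×(-34) = 1.
Scale by 15255: one solution is (45765, -518670). Reduce p mod 11: (5, 1330).
General: p = 5 + 11t, q = 1330 - 125t.
p ≥ 0 ⇒ t ≥ 0; q ≥ 0 ⇒ t ≤ 10. So t ∈ [0, 10]: 11 solutions.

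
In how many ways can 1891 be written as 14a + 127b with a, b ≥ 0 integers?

gcd(127, 14) = 1.
By Bézout, 14*(-9) + 127*(1) = 1.
One solution: (126, 1).
General: a = 126 + 127t, b = 1 - 14t.
a ≥ 0 ⇒ t ≥ 0; b ≥ 0 ⇒ t ≤ 0. So t ∈ [0, 0]: 1 solution.

1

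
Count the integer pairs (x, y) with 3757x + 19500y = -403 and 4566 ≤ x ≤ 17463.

8

gcd(19500, 3757) = 13.
By Bézout, 3757*(109) + 19500*(-21) = 13.
Particular solution: (1121, -216).
General solution: x = 1121 + 1500t, y = -216 - 289t for integer t.
4566 ≤ 1121 + 1500t ≤ 17463 gives t ∈ [3, 10], which is 8 values.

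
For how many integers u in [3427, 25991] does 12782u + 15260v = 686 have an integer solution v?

gcd(15260, 12782):
  15260 = 1×12782 + 2478
  12782 = 5×2478 + 392
  2478 = 6×392 + 126
  392 = 3×126 + 14
  126 = 9×14
so gcd(15260, 12782) = 14.
Back-substitute for Bézout coefficients:
  14 = 392 - 3×126
  ... = 12782×(117) + 15260×(-98)
Scale by 49: particular solution (5733, -4802); reduce u mod 1090: (283, -237).
General solution: u = 283 + 1090t, v = -237 - 913t for integer t.
3427 ≤ 283 + 1090t ≤ 25991 gives t ∈ [3, 23], which is 21 values.

21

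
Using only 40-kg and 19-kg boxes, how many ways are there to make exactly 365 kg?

Need nonnegative integers with 40j + 19k = 365.
gcd(40, 19) = 1, and 40·(-9) + 19·(19) = 1.
So (j₀, k₀) = (-3285, 6935); general j = -3285 + 19t, k = 6935 - 40t.
j ≥ 0 ⇒ t ≥ 173; k ≥ 0 ⇒ t ≤ 173. That's 1 value of t.

1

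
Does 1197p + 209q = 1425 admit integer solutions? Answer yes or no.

gcd(1197, 209) = 19.
19 divides 1425, so integer solutions exist.

yes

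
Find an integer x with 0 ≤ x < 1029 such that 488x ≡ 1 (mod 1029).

gcd(1029, 488):
  1029 = 2×488 + 53
  488 = 9×53 + 11
  53 = 4×11 + 9
  11 = 1×9 + 2
  9 = 4×2 + 1
  2 = 2×1
so gcd(1029, 488) = 1.
Back-substitute for Bézout coefficients:
  1 = 9 - 4×2
  ... = 488×(-466) + 1029×(221)
So 488×-466 ≡ 1 (mod 1029), and -466 mod 1029 = 563.

563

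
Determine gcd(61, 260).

1

gcd(260, 61):
  260 = 4·61 + 16
  61 = 3·16 + 13
  16 = 1·13 + 3
  13 = 4·3 + 1
  3 = 3·1
so gcd(260, 61) = 1.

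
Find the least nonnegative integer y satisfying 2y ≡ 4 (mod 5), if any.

gcd(5, 2) = 1  (5 = 2*2 + 1, 2 = 2*1).
1 divides 4, so solutions exist.
Back-substituting, 2*(-2) + 5*(1) = 1.
So 2*(-2) ≡ 1 (mod 5); multiply by 4: y ≡ -8 (mod 5).
Smallest nonnegative: y = -8 mod 5 = 2.

2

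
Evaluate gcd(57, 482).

1

gcd(482, 57):
  482 = 8·57 + 26
  57 = 2·26 + 5
  26 = 5·5 + 1
  5 = 5·1
so gcd(482, 57) = 1.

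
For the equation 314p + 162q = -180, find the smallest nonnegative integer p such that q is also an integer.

18

gcd(314, 162) = 2.
2 divides -180, so solutions exist.
By Bézout, 314*(16) + 162*(-31) = 2.
Scale by -180/2 = -90: (p₀, q₀) = (-1440, 2790).
General solution: p = -1440 + 81t, q = 2790 - 157t for integer t.
p ≥ 0: smallest is -1440 mod 81 = 18 (at t = 18), with q = -36.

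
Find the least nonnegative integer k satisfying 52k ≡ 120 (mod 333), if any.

gcd(333, 52) = 1.
1 divides 120, so solutions exist.
By Bézout, 52·(-32) + 333·(5) = 1.
So 52·(-32) ≡ 1 (mod 333); multiply by 120: k ≡ -3840 (mod 333).
Smallest nonnegative: k = -3840 mod 333 = 156.

156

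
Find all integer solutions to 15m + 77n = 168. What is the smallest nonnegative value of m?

gcd(77, 15) = 1.
1 divides 168, so solutions exist.
By Bézout, 15*(36) + 77*(-7) = 1.
Scale by 168/1 = 168: (m₀, n₀) = (6048, -1176).
General solution: m = 6048 + 77t, n = -1176 - 15t for integer t.
m ≥ 0: smallest is 6048 mod 77 = 42 (at t = -78), with n = -6.

42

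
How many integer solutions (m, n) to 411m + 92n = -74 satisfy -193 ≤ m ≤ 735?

gcd(411, 92) = 1  (411 = 4*92 + 43, 92 = 2*43 + 6, 43 = 7*6 + 1, 6 = 6*1).
Back-substituting, 411*(15) + 92*(-67) = 1.
Scale by -74: particular solution (-1110, 4958); reduce m mod 92: (86, -385).
General solution: m = 86 + 92t, n = -385 - 411t for integer t.
-193 ≤ 86 + 92t ≤ 735 gives t ∈ [-3, 7], which is 11 values.

11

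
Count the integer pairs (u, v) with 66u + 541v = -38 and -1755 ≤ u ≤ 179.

4

gcd(541, 66):
  541 = 8·66 + 13
  66 = 5·13 + 1
  13 = 13·1
so gcd(541, 66) = 1.
Back-substitute for Bézout coefficients:
  1 = 66 - 5·13
  ... = 66·(41) + 541·(-5)
Scale by -38: particular solution (-1558, 190); reduce u mod 541: (65, -8).
General solution: u = 65 + 541t, v = -8 - 66t for integer t.
-1755 ≤ 65 + 541t ≤ 179 gives t ∈ [-3, 0], which is 4 values.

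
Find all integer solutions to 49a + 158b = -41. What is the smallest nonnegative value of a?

83

gcd(158, 49) = 1.
1 divides -41, so solutions exist.
By Bézout, 49×(-29) + 158×(9) = 1.
Scale by -41/1 = -41: (a₀, b₀) = (1189, -369).
General solution: a = 1189 + 158t, b = -369 - 49t for integer t.
a ≥ 0: smallest is 1189 mod 158 = 83 (at t = -7), with b = -26.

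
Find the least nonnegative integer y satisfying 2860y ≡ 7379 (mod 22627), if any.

no solution

gcd(22627, 2860) = 11.
11 does not divide 7379, so the congruence has no solution.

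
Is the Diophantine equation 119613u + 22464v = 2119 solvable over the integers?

no

gcd(119613, 22464) = 39  (119613 = 5*22464 + 7293, 22464 = 3*7293 + 585, 7293 = 12*585 + 273, 585 = 2*273 + 39, 273 = 7*39).
39 does not divide 2119 (remainder 13), so no integer solutions.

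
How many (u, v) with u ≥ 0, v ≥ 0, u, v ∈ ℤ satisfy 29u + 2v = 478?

gcd(29, 2):
  29 = 14*2 + 1
  2 = 2*1
so gcd(29, 2) = 1.
Back-substitute for Bézout coefficients:
  1 = 29 - 14*2
  ... = 29*(1) + 2*(-14)
Scale by 478: one solution is (478, -6692). Reduce u mod 2: (0, 239).
General: u = 0 + 2t, v = 239 - 29t.
u ≥ 0 ⇒ t ≥ 0; v ≥ 0 ⇒ t ≤ 8. So t ∈ [0, 8]: 9 solutions.

9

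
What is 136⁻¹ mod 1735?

421

gcd(1735, 136) = 1.
By Bézout, 136×(421) + 1735×(-33) = 1.
So 136×421 ≡ 1 (mod 1735), and 421 mod 1735 = 421.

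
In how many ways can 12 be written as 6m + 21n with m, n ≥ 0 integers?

1

gcd(21, 6):
  21 = 3*6 + 3
  6 = 2*3
so gcd(21, 6) = 3.
Back-substitute for Bézout coefficients:
  3 = 21 - 3*6
  ... = 6*(-3) + 21*(1)
Scale by 4: one solution is (-12, 4). Reduce m mod 7: (2, 0).
General: m = 2 + 7t, n = 0 - 2t.
m ≥ 0 ⇒ t ≥ 0; n ≥ 0 ⇒ t ≤ 0. So t ∈ [0, 0]: 1 solution.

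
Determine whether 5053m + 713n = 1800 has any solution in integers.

gcd(5053, 713) = 31  (5053 = 7*713 + 62, 713 = 11*62 + 31, 62 = 2*31).
31 does not divide 1800 (remainder 2), so no integer solutions.

no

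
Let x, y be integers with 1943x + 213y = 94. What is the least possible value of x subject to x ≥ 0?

gcd(1943, 213):
  1943 = 9*213 + 26
  213 = 8*26 + 5
  26 = 5*5 + 1
  5 = 5*1
so gcd(1943, 213) = 1.
1 divides 94, so solutions exist.
Back-substitute for Bézout coefficients:
  1 = 26 - 5*5
  ... = 1943*(41) + 213*(-374)
Scale by 94/1 = 94: (x₀, y₀) = (3854, -35156).
General solution: x = 3854 + 213t, y = -35156 - 1943t for integer t.
x ≥ 0: smallest is 3854 mod 213 = 20 (at t = -18), with y = -182.

20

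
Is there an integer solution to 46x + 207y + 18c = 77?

gcd(207, 46) = 23  (207 = 4*46 + 23, 46 = 2*23).
gcd(23, 18) = 1.
1 divides 77, so integer solutions exist.

yes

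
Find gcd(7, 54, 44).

gcd(54, 7) = 1.
gcd(1, 44) = 1.

1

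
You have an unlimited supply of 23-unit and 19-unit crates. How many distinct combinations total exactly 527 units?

1

Need nonnegative integers with 23j + 19k = 527.
gcd(23, 19) = 1, and 23·(5) + 19·(-6) = 1.
So (j₀, k₀) = (2635, -3162); general j = 2635 + 19t, k = -3162 - 23t.
j ≥ 0 ⇒ t ≥ -138; k ≥ 0 ⇒ t ≤ -138. That's 1 value of t.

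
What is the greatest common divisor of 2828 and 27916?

28

gcd(27916, 2828):
  27916 = 9*2828 + 2464
  2828 = 1*2464 + 364
  2464 = 6*364 + 280
  364 = 1*280 + 84
  280 = 3*84 + 28
  84 = 3*28
so gcd(27916, 2828) = 28.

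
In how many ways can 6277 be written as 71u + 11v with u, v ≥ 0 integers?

8

gcd(71, 11) = 1  (71 = 6*11 + 5, 11 = 2*5 + 1, 5 = 5*1).
Back-substituting, 71*(-2) + 11*(13) = 1.
Scale by 6277: one solution is (-12554, 81601). Reduce u mod 11: (8, 519).
General: u = 8 + 11t, v = 519 - 71t.
u ≥ 0 ⇒ t ≥ 0; v ≥ 0 ⇒ t ≤ 7. So t ∈ [0, 7]: 8 solutions.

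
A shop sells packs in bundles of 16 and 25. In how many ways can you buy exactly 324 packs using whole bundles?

Need nonnegative integers with 16j + 25k = 324.
gcd(16, 25) = 1, and 16·(11) + 25·(-7) = 1.
So (j₀, k₀) = (3564, -2268); general j = 3564 + 25t, k = -2268 - 16t.
j ≥ 0 ⇒ t ≥ -142; k ≥ 0 ⇒ t ≤ -142. That's 1 value of t.

1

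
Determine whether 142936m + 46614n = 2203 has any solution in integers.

no

gcd(142936, 46614) = 34.
34 does not divide 2203 (remainder 27), so no integer solutions.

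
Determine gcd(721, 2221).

1

gcd(2221, 721):
  2221 = 3*721 + 58
  721 = 12*58 + 25
  58 = 2*25 + 8
  25 = 3*8 + 1
  8 = 8*1
so gcd(2221, 721) = 1.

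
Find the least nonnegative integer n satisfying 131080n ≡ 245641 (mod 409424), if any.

gcd(409424, 131080) = 8  (409424 = 3·131080 + 16184, 131080 = 8·16184 + 1608, 16184 = 10·1608 + 104, 1608 = 15·104 + 48, 104 = 2·48 + 8, 48 = 6·8).
8 does not divide 245641, so the congruence has no solution.

no solution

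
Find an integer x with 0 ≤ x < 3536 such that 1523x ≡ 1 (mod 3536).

gcd(3536, 1523) = 1  (3536 = 2×1523 + 490, 1523 = 3×490 + 53, 490 = 9×53 + 13, 53 = 4×13 + 1, 13 = 13×1).
Back-substituting, 1523×(267) + 3536×(-115) = 1.
So 1523×267 ≡ 1 (mod 3536), and 267 mod 3536 = 267.

267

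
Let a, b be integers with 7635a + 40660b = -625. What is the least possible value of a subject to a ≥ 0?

2881

gcd(40660, 7635):
  40660 = 5·7635 + 2485
  7635 = 3·2485 + 180
  2485 = 13·180 + 145
  180 = 1·145 + 35
  145 = 4·35 + 5
  35 = 7·5
so gcd(40660, 7635) = 5.
5 divides -625, so solutions exist.
Back-substitute for Bézout coefficients:
  5 = 145 - 4·35
  ... = 7635·(-1129) + 40660·(212)
Scale by -625/5 = -125: (a₀, b₀) = (141125, -26500).
General solution: a = 141125 + 8132t, b = -26500 - 1527t for integer t.
a ≥ 0: smallest is 141125 mod 8132 = 2881 (at t = -17), with b = -541.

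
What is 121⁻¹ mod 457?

34

gcd(457, 121) = 1.
By Bézout, 121·(34) + 457·(-9) = 1.
So 121·34 ≡ 1 (mod 457), and 34 mod 457 = 34.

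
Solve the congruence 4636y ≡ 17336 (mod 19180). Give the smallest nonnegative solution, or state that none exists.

gcd(19180, 4636) = 4.
4 divides 17336, so solutions exist.
By Bézout, 4636·(-1146) + 19180·(277) = 4.
So 4636·(-1146) ≡ 4 (mod 19180); multiply by 4334: y ≡ -4966764 (mod 4795).
Smallest nonnegative: y = -4966764 mod 4795 = 856.

856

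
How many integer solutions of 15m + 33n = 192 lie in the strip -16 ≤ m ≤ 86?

9

gcd(33, 15) = 3.
By Bézout, 15·(-2) + 33·(1) = 3.
Particular solution: (4, 4).
General solution: m = 4 + 11t, n = 4 - 5t for integer t.
-16 ≤ 4 + 11t ≤ 86 gives t ∈ [-1, 7], which is 9 values.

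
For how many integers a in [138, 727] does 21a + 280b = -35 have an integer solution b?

gcd(280, 21) = 7  (280 = 13*21 + 7, 21 = 3*7).
Back-substituting, 21*(-13) + 280*(1) = 7.
Scale by -5: particular solution (65, -5); reduce a mod 40: (25, -2).
General solution: a = 25 + 40t, b = -2 - 3t for integer t.
138 ≤ 25 + 40t ≤ 727 gives t ∈ [3, 17], which is 15 values.

15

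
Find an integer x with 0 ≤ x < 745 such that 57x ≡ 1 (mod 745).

183

gcd(745, 57):
  745 = 13×57 + 4
  57 = 14×4 + 1
  4 = 4×1
so gcd(745, 57) = 1.
Back-substitute for Bézout coefficients:
  1 = 57 - 14×4
  ... = 57×(183) + 745×(-14)
So 57×183 ≡ 1 (mod 745), and 183 mod 745 = 183.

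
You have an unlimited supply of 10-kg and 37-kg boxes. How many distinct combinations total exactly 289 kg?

Need nonnegative integers with 10j + 37k = 289.
gcd(10, 37) = 1, and 10·(-11) + 37·(3) = 1.
So (j₀, k₀) = (-3179, 867); general j = -3179 + 37t, k = 867 - 10t.
j ≥ 0 ⇒ t ≥ 86; k ≥ 0 ⇒ t ≤ 86. That's 1 value of t.

1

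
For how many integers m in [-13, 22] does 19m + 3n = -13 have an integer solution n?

gcd(19, 3):
  19 = 6*3 + 1
  3 = 3*1
so gcd(19, 3) = 1.
Back-substitute for Bézout coefficients:
  1 = 19 - 6*3
  ... = 19*(1) + 3*(-6)
Scale by -13: particular solution (-13, 78); reduce m mod 3: (2, -17).
General solution: m = 2 + 3t, n = -17 - 19t for integer t.
-13 ≤ 2 + 3t ≤ 22 gives t ∈ [-5, 6], which is 12 values.

12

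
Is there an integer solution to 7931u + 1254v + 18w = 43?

yes

gcd(7931, 1254) = 11.
gcd(11, 18) = 1.
1 divides 43, so integer solutions exist.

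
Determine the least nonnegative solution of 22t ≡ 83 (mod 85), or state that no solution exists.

54

gcd(85, 22):
  85 = 3×22 + 19
  22 = 1×19 + 3
  19 = 6×3 + 1
  3 = 3×1
so gcd(85, 22) = 1.
1 divides 83, so solutions exist.
Back-substitute for Bézout coefficients:
  1 = 19 - 6×3
  ... = 22×(-27) + 85×(7)
So 22×(-27) ≡ 1 (mod 85); multiply by 83: t ≡ -2241 (mod 85).
Smallest nonnegative: t = -2241 mod 85 = 54.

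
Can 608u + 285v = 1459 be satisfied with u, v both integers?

no

gcd(608, 285) = 19  (608 = 2·285 + 38, 285 = 7·38 + 19, 38 = 2·19).
19 does not divide 1459 (remainder 15), so no integer solutions.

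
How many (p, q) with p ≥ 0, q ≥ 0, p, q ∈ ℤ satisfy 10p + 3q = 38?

gcd(10, 3) = 1.
By Bézout, 10*(1) + 3*(-3) = 1.
One solution: (2, 6).
General: p = 2 + 3t, q = 6 - 10t.
p ≥ 0 ⇒ t ≥ 0; q ≥ 0 ⇒ t ≤ 0. So t ∈ [0, 0]: 1 solution.

1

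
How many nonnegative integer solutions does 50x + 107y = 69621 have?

gcd(107, 50):
  107 = 2·50 + 7
  50 = 7·7 + 1
  7 = 7·1
so gcd(107, 50) = 1.
Back-substitute for Bézout coefficients:
  1 = 50 - 7·7
  ... = 50·(15) + 107·(-7)
Scale by 69621: one solution is (1044315, -487347). Reduce x mod 107: (102, 603).
General: x = 102 + 107t, y = 603 - 50t.
x ≥ 0 ⇒ t ≥ 0; y ≥ 0 ⇒ t ≤ 12. So t ∈ [0, 12]: 13 solutions.

13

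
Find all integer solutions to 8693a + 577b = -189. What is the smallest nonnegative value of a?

405

gcd(8693, 577):
  8693 = 15*577 + 38
  577 = 15*38 + 7
  38 = 5*7 + 3
  7 = 2*3 + 1
  3 = 3*1
so gcd(8693, 577) = 1.
1 divides -189, so solutions exist.
Back-substitute for Bézout coefficients:
  1 = 7 - 2*3
  ... = 8693*(-167) + 577*(2516)
Scale by -189/1 = -189: (a₀, b₀) = (31563, -475524).
General solution: a = 31563 + 577t, b = -475524 - 8693t for integer t.
a ≥ 0: smallest is 31563 mod 577 = 405 (at t = -54), with b = -6102.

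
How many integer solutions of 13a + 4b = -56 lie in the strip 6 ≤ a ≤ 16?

gcd(13, 4):
  13 = 3·4 + 1
  4 = 4·1
so gcd(13, 4) = 1.
Back-substitute for Bézout coefficients:
  1 = 13 - 3·4
  ... = 13·(1) + 4·(-3)
Scale by -56: particular solution (-56, 168); reduce a mod 4: (0, -14).
General solution: a = 0 + 4t, b = -14 - 13t for integer t.
6 ≤ 0 + 4t ≤ 16 gives t ∈ [2, 4], which is 3 values.

3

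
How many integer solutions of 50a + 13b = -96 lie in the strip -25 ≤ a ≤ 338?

gcd(50, 13):
  50 = 3·13 + 11
  13 = 1·11 + 2
  11 = 5·2 + 1
  2 = 2·1
so gcd(50, 13) = 1.
Back-substitute for Bézout coefficients:
  1 = 11 - 5·2
  ... = 50·(6) + 13·(-23)
Scale by -96: particular solution (-576, 2208); reduce a mod 13: (9, -42).
General solution: a = 9 + 13t, b = -42 - 50t for integer t.
-25 ≤ 9 + 13t ≤ 338 gives t ∈ [-2, 25], which is 28 values.

28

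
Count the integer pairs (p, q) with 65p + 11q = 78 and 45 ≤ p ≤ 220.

gcd(65, 11) = 1.
By Bézout, 65×(-1) + 11×(6) = 1.
Particular solution: (10, -52).
General solution: p = 10 + 11t, q = -52 - 65t for integer t.
45 ≤ 10 + 11t ≤ 220 gives t ∈ [4, 19], which is 16 values.

16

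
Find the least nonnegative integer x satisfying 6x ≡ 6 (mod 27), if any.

gcd(27, 6):
  27 = 4*6 + 3
  6 = 2*3
so gcd(27, 6) = 3.
3 divides 6, so solutions exist.
Back-substitute for Bézout coefficients:
  3 = 27 - 4*6
  ... = 6*(-4) + 27*(1)
So 6*(-4) ≡ 3 (mod 27); multiply by 2: x ≡ -8 (mod 9).
Smallest nonnegative: x = -8 mod 9 = 1.

1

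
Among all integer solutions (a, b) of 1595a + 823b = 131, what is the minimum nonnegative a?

417

gcd(1595, 823) = 1  (1595 = 1×823 + 772, 823 = 1×772 + 51, 772 = 15×51 + 7, 51 = 7×7 + 2, 7 = 3×2 + 1, 2 = 2×1).
1 divides 131, so solutions exist.
Back-substituting, 1595×(355) + 823×(-688) = 1.
Scale by 131/1 = 131: (a₀, b₀) = (46505, -90128).
General solution: a = 46505 + 823t, b = -90128 - 1595t for integer t.
a ≥ 0: smallest is 46505 mod 823 = 417 (at t = -56), with b = -808.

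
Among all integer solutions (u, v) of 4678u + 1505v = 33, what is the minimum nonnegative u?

111

gcd(4678, 1505) = 1.
1 divides 33, so solutions exist.
By Bézout, 4678·(277) + 1505·(-861) = 1.
Scale by 33/1 = 33: (u₀, v₀) = (9141, -28413).
General solution: u = 9141 + 1505t, v = -28413 - 4678t for integer t.
u ≥ 0: smallest is 9141 mod 1505 = 111 (at t = -6), with v = -345.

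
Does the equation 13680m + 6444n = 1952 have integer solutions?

gcd(13680, 6444):
  13680 = 2×6444 + 792
  6444 = 8×792 + 108
  792 = 7×108 + 36
  108 = 3×36
so gcd(13680, 6444) = 36.
36 does not divide 1952 (remainder 8), so no integer solutions.

no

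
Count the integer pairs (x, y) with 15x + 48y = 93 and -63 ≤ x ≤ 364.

27

gcd(48, 15) = 3.
By Bézout, 15×(-3) + 48×(1) = 3.
Particular solution: (3, 1).
General solution: x = 3 + 16t, y = 1 - 5t for integer t.
-63 ≤ 3 + 16t ≤ 364 gives t ∈ [-4, 22], which is 27 values.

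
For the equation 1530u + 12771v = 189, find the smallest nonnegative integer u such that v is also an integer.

1344

gcd(12771, 1530):
  12771 = 8·1530 + 531
  1530 = 2·531 + 468
  531 = 1·468 + 63
  468 = 7·63 + 27
  63 = 2·27 + 9
  27 = 3·9
so gcd(12771, 1530) = 9.
9 divides 189, so solutions exist.
Back-substitute for Bézout coefficients:
  9 = 63 - 2·27
  ... = 1530·(-409) + 12771·(49)
Scale by 189/9 = 21: (u₀, v₀) = (-8589, 1029).
General solution: u = -8589 + 1419t, v = 1029 - 170t for integer t.
u ≥ 0: smallest is -8589 mod 1419 = 1344 (at t = 7), with v = -161.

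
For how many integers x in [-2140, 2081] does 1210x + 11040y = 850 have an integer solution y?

gcd(11040, 1210) = 10  (11040 = 9*1210 + 150, 1210 = 8*150 + 10, 150 = 15*10).
Back-substituting, 1210*(73) + 11040*(-8) = 10.
Scale by 85: particular solution (6205, -680); reduce x mod 1104: (685, -75).
General solution: x = 685 + 1104t, y = -75 - 121t for integer t.
-2140 ≤ 685 + 1104t ≤ 2081 gives t ∈ [-2, 1], which is 4 values.

4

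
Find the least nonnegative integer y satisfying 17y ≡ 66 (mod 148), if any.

gcd(148, 17) = 1.
1 divides 66, so solutions exist.
By Bézout, 17*(61) + 148*(-7) = 1.
So 17*(61) ≡ 1 (mod 148); multiply by 66: y ≡ 4026 (mod 148).
Smallest nonnegative: y = 4026 mod 148 = 30.

30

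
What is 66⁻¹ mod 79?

gcd(79, 66):
  79 = 1*66 + 13
  66 = 5*13 + 1
  13 = 13*1
so gcd(79, 66) = 1.
Back-substitute for Bézout coefficients:
  1 = 66 - 5*13
  ... = 66*(6) + 79*(-5)
So 66*6 ≡ 1 (mod 79), and 6 mod 79 = 6.

6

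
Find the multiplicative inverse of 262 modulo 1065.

gcd(1065, 262) = 1.
By Bézout, 262×(313) + 1065×(-77) = 1.
So 262×313 ≡ 1 (mod 1065), and 313 mod 1065 = 313.

313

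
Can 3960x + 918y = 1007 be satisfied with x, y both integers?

no

gcd(3960, 918) = 18  (3960 = 4*918 + 288, 918 = 3*288 + 54, 288 = 5*54 + 18, 54 = 3*18).
18 does not divide 1007 (remainder 17), so no integer solutions.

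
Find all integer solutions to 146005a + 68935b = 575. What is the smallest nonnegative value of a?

12999

gcd(146005, 68935):
  146005 = 2×68935 + 8135
  68935 = 8×8135 + 3855
  8135 = 2×3855 + 425
  3855 = 9×425 + 30
  425 = 14×30 + 5
  30 = 6×5
so gcd(146005, 68935) = 5.
5 divides 575, so solutions exist.
Back-substitute for Bézout coefficients:
  5 = 425 - 14×30
  ... = 146005×(2271) + 68935×(-4810)
Scale by 575/5 = 115: (a₀, b₀) = (261165, -553150).
General solution: a = 261165 + 13787t, b = -553150 - 29201t for integer t.
a ≥ 0: smallest is 261165 mod 13787 = 12999 (at t = -18), with b = -27532.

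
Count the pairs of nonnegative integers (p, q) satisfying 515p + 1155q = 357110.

gcd(1155, 515) = 5.
By Bézout, 515·(-74) + 1155·(33) = 5.
One solution: (52, 286).
General: p = 52 + 231t, q = 286 - 103t.
p ≥ 0 ⇒ t ≥ 0; q ≥ 0 ⇒ t ≤ 2. So t ∈ [0, 2]: 3 solutions.

3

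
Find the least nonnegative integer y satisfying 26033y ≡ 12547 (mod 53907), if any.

gcd(53907, 26033) = 7  (53907 = 2·26033 + 1841, 26033 = 14·1841 + 259, 1841 = 7·259 + 28, 259 = 9·28 + 7, 28 = 4·7).
7 does not divide 12547, so the congruence has no solution.

no solution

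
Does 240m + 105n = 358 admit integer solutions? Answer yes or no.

no

gcd(240, 105):
  240 = 2·105 + 30
  105 = 3·30 + 15
  30 = 2·15
so gcd(240, 105) = 15.
15 does not divide 358 (remainder 13), so no integer solutions.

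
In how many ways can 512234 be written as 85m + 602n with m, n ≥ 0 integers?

gcd(602, 85):
  602 = 7·85 + 7
  85 = 12·7 + 1
  7 = 7·1
so gcd(602, 85) = 1.
Back-substitute for Bézout coefficients:
  1 = 85 - 12·7
  ... = 85·(85) + 602·(-12)
Scale by 512234: one solution is (43539890, -6146808). Reduce m mod 602: (240, 817).
General: m = 240 + 602t, n = 817 - 85t.
m ≥ 0 ⇒ t ≥ 0; n ≥ 0 ⇒ t ≤ 9. So t ∈ [0, 9]: 10 solutions.

10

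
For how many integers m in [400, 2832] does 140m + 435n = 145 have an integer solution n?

28

gcd(435, 140) = 5.
By Bézout, 140·(28) + 435·(-9) = 5.
Particular solution: (29, -9).
General solution: m = 29 + 87t, n = -9 - 28t for integer t.
400 ≤ 29 + 87t ≤ 2832 gives t ∈ [5, 32], which is 28 values.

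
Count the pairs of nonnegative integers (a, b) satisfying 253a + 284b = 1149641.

gcd(284, 253) = 1.
By Bézout, 253·(-55) + 284·(49) = 1.
One solution: (73, 3983).
General: a = 73 + 284t, b = 3983 - 253t.
a ≥ 0 ⇒ t ≥ 0; b ≥ 0 ⇒ t ≤ 15. So t ∈ [0, 15]: 16 solutions.

16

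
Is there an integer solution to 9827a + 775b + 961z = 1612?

yes

gcd(9827, 775) = 31  (9827 = 12×775 + 527, 775 = 1×527 + 248, 527 = 2×248 + 31, 248 = 8×31).
gcd(31, 961) = 31.
31 divides 1612, so integer solutions exist.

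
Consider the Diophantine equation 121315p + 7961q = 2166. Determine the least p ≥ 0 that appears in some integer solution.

395

gcd(121315, 7961):
  121315 = 15×7961 + 1900
  7961 = 4×1900 + 361
  1900 = 5×361 + 95
  361 = 3×95 + 76
  95 = 1×76 + 19
  76 = 4×19
so gcd(121315, 7961) = 19.
19 divides 2166, so solutions exist.
Back-substitute for Bézout coefficients:
  19 = 95 - 1×76
  ... = 121315×(88) + 7961×(-1341)
Scale by 2166/19 = 114: (p₀, q₀) = (10032, -152874).
General solution: p = 10032 + 419t, q = -152874 - 6385t for integer t.
p ≥ 0: smallest is 10032 mod 419 = 395 (at t = -23), with q = -6019.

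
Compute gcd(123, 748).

gcd(748, 123):
  748 = 6×123 + 10
  123 = 12×10 + 3
  10 = 3×3 + 1
  3 = 3×1
so gcd(748, 123) = 1.

1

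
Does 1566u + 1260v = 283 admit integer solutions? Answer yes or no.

gcd(1566, 1260) = 18.
18 does not divide 283 (remainder 13), so no integer solutions.

no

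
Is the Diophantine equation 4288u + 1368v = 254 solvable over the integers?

no

gcd(4288, 1368):
  4288 = 3·1368 + 184
  1368 = 7·184 + 80
  184 = 2·80 + 24
  80 = 3·24 + 8
  24 = 3·8
so gcd(4288, 1368) = 8.
8 does not divide 254 (remainder 6), so no integer solutions.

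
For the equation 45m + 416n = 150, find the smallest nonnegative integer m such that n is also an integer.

142

gcd(416, 45) = 1.
1 divides 150, so solutions exist.
By Bézout, 45×(37) + 416×(-4) = 1.
Scale by 150/1 = 150: (m₀, n₀) = (5550, -600).
General solution: m = 5550 + 416t, n = -600 - 45t for integer t.
m ≥ 0: smallest is 5550 mod 416 = 142 (at t = -13), with n = -15.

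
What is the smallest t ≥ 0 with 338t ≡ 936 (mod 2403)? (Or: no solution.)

gcd(2403, 338) = 1.
1 divides 936, so solutions exist.
By Bézout, 338·(974) + 2403·(-137) = 1.
So 338·(974) ≡ 1 (mod 2403); multiply by 936: t ≡ 911664 (mod 2403).
Smallest nonnegative: t = 911664 mod 2403 = 927.

927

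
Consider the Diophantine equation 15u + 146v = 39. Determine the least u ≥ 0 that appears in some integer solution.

gcd(146, 15) = 1  (146 = 9·15 + 11, 15 = 1·11 + 4, 11 = 2·4 + 3, 4 = 1·3 + 1, 3 = 3·1).
1 divides 39, so solutions exist.
Back-substituting, 15·(39) + 146·(-4) = 1.
Scale by 39/1 = 39: (u₀, v₀) = (1521, -156).
General solution: u = 1521 + 146t, v = -156 - 15t for integer t.
u ≥ 0: smallest is 1521 mod 146 = 61 (at t = -10), with v = -6.

61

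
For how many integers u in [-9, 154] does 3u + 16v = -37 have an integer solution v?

11

gcd(16, 3) = 1  (16 = 5×3 + 1, 3 = 3×1).
Back-substituting, 3×(-5) + 16×(1) = 1.
Scale by -37: particular solution (185, -37); reduce u mod 16: (9, -4).
General solution: u = 9 + 16t, v = -4 - 3t for integer t.
-9 ≤ 9 + 16t ≤ 154 gives t ∈ [-1, 9], which is 11 values.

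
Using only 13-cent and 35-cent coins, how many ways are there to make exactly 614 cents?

1

Need nonnegative integers with 13j + 35k = 614.
gcd(13, 35) = 1, and 13·(-8) + 35·(3) = 1.
So (j₀, k₀) = (-4912, 1842); general j = -4912 + 35t, k = 1842 - 13t.
j ≥ 0 ⇒ t ≥ 141; k ≥ 0 ⇒ t ≤ 141. That's 1 value of t.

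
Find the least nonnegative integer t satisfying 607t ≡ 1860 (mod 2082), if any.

gcd(2082, 607) = 1.
1 divides 1860, so solutions exist.
By Bézout, 607*(343) + 2082*(-100) = 1.
So 607*(343) ≡ 1 (mod 2082); multiply by 1860: t ≡ 637980 (mod 2082).
Smallest nonnegative: t = 637980 mod 2082 = 888.

888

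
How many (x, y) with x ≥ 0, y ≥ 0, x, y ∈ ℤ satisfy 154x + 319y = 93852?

gcd(319, 154) = 11.
By Bézout, 154·(-2) + 319·(1) = 11.
One solution: (17, 286).
General: x = 17 + 29t, y = 286 - 14t.
x ≥ 0 ⇒ t ≥ 0; y ≥ 0 ⇒ t ≤ 20. So t ∈ [0, 20]: 21 solutions.

21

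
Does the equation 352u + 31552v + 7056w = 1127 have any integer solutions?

no

gcd(31552, 352):
  31552 = 89·352 + 224
  352 = 1·224 + 128
  224 = 1·128 + 96
  128 = 1·96 + 32
  96 = 3·32
so gcd(31552, 352) = 32.
gcd(32, 7056) = 16.
16 does not divide 1127 (remainder 7), so no integer solutions.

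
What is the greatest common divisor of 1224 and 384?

24

gcd(1224, 384) = 24  (1224 = 3×384 + 72, 384 = 5×72 + 24, 72 = 3×24).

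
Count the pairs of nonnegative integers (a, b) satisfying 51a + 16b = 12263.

gcd(51, 16) = 1  (51 = 3·16 + 3, 16 = 5·3 + 1, 3 = 3·1).
Back-substituting, 51·(-5) + 16·(16) = 1.
Scale by 12263: one solution is (-61315, 196208). Reduce a mod 16: (13, 725).
General: a = 13 + 16t, b = 725 - 51t.
a ≥ 0 ⇒ t ≥ 0; b ≥ 0 ⇒ t ≤ 14. So t ∈ [0, 14]: 15 solutions.

15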